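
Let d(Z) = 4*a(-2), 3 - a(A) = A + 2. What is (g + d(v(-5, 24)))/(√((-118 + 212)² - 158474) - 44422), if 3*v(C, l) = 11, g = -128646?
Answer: 2857089774/986731861 + 64317*I*√149638/986731861 ≈ 2.8955 + 0.025214*I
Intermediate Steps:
v(C, l) = 11/3 (v(C, l) = (⅓)*11 = 11/3)
a(A) = 1 - A (a(A) = 3 - (A + 2) = 3 - (2 + A) = 3 + (-2 - A) = 1 - A)
d(Z) = 12 (d(Z) = 4*(1 - 1*(-2)) = 4*(1 + 2) = 4*3 = 12)
(g + d(v(-5, 24)))/(√((-118 + 212)² - 158474) - 44422) = (-128646 + 12)/(√((-118 + 212)² - 158474) - 44422) = -128634/(√(94² - 158474) - 44422) = -128634/(√(8836 - 158474) - 44422) = -128634/(√(-149638) - 44422) = -128634/(I*√149638 - 44422) = -128634/(-44422 + I*√149638)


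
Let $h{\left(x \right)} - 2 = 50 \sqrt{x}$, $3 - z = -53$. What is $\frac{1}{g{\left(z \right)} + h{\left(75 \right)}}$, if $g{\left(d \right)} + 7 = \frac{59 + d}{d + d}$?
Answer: $\frac{9968}{470360395} + \frac{125440 \sqrt{3}}{94072079} \approx 0.0023308$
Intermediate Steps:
$z = 56$ ($z = 3 - -53 = 3 + 53 = 56$)
$g{\left(d \right)} = -7 + \frac{59 + d}{2 d}$ ($g{\left(d \right)} = -7 + \frac{59 + d}{d + d} = -7 + \frac{59 + d}{2 d}$)
$h{\left(x \right)} = 2 + 50 \sqrt{x}$
$\frac{1}{g{\left(z \right)} + h{\left(75 \right)}} = \frac{1}{\frac{59 - 728}{2 \cdot 56} + \left(2 + 50 \sqrt{75}\right)} = \frac{1}{\frac{1}{2} \cdot \frac{1}{56} \left(59 - 728\right) + \left(2 + 50 \cdot 5 \sqrt{3}\right)} = \frac{1}{\frac{1}{2} \cdot \frac{1}{56} \left(-669\right) + \left(2 + 250 \sqrt{3}\right)} = \frac{1}{- \frac{669}{112} + \left(2 + 250 \sqrt{3}\right)} = \frac{1}{- \frac{445}{112} + 250 \sqrt{3}}$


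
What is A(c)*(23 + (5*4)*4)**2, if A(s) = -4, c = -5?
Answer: -42436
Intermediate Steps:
A(c)*(23 + (5*4)*4)**2 = -4*(23 + (5*4)*4)**2 = -4*(23 + 20*4)**2 = -4*(23 + 80)**2 = -4*103**2 = -4*10609 = -42436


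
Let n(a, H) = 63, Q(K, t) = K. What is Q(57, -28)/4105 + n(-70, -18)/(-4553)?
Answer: 906/18690065 ≈ 4.8475e-5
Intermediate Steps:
Q(57, -28)/4105 + n(-70, -18)/(-4553) = 57/4105 + 63/(-4553) = 57*(1/4105) + 63*(-1/4553) = 57/4105 - 63/4553 = 906/18690065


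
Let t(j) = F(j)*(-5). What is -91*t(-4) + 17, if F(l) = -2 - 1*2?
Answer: -1803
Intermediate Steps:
F(l) = -4 (F(l) = -2 - 2 = -4)
t(j) = 20 (t(j) = -4*(-5) = 20)
-91*t(-4) + 17 = -91*20 + 17 = -1820 + 17 = -1803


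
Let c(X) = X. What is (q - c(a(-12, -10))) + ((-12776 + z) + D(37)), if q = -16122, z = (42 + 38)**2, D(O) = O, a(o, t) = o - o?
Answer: -22461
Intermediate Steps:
a(o, t) = 0
z = 6400 (z = 80**2 = 6400)
(q - c(a(-12, -10))) + ((-12776 + z) + D(37)) = (-16122 - 1*0) + ((-12776 + 6400) + 37) = (-16122 + 0) + (-6376 + 37) = -16122 - 6339 = -22461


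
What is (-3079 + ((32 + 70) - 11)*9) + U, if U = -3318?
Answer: -5578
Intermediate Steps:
(-3079 + ((32 + 70) - 11)*9) + U = (-3079 + ((32 + 70) - 11)*9) - 3318 = (-3079 + (102 - 11)*9) - 3318 = (-3079 + 91*9) - 3318 = (-3079 + 819) - 3318 = -2260 - 3318 = -5578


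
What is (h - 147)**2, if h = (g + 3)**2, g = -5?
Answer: 20449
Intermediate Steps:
h = 4 (h = (-5 + 3)**2 = (-2)**2 = 4)
(h - 147)**2 = (4 - 147)**2 = (-143)**2 = 20449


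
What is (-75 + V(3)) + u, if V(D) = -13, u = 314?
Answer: 226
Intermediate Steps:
(-75 + V(3)) + u = (-75 - 13) + 314 = -88 + 314 = 226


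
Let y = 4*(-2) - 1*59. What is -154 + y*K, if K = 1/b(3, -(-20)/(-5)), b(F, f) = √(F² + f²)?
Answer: -837/5 ≈ -167.40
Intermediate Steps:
y = -67 (y = -8 - 59 = -67)
K = ⅕ (K = 1/(√(3² + (-(-20)/(-5))²)) = 1/(√(9 + (-(-20)*(-1)/5)²)) = 1/(√(9 + (-5*⅘)²)) = 1/(√(9 + (-4)²)) = 1/(√(9 + 16)) = 1/(√25) = 1/5 = ⅕ ≈ 0.20000)
-154 + y*K = -154 - 67*⅕ = -154 - 67/5 = -837/5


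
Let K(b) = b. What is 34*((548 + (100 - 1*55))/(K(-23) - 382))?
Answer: -20162/405 ≈ -49.783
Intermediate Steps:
34*((548 + (100 - 1*55))/(K(-23) - 382)) = 34*((548 + (100 - 1*55))/(-23 - 382)) = 34*((548 + (100 - 55))/(-405)) = 34*((548 + 45)*(-1/405)) = 34*(593*(-1/405)) = 34*(-593/405) = -20162/405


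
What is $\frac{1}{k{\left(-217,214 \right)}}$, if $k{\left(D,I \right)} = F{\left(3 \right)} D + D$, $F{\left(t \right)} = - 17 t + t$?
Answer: $\frac{1}{10199} \approx 9.8049 \cdot 10^{-5}$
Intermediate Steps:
$F{\left(t \right)} = - 16 t$
$k{\left(D,I \right)} = - 47 D$ ($k{\left(D,I \right)} = \left(-16\right) 3 D + D = - 48 D + D = - 47 D$)
$\frac{1}{k{\left(-217,214 \right)}} = \frac{1}{\left(-47\right) \left(-217\right)} = \frac{1}{10199}$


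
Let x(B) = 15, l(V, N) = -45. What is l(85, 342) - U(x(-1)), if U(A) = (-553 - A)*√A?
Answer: -45 + 568*√15 ≈ 2154.9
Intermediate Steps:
U(A) = √A*(-553 - A)
l(85, 342) - U(x(-1)) = -45 - √15*(-553 - 1*15) = -45 - √15*(-553 - 15) = -45 - √15*(-568) = -45 - (-568)*√15 = -45 + 568*√15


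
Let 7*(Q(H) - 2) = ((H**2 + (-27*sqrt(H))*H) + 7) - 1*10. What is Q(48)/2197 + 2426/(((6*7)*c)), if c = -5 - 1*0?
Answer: -375748/32955 - 5184*sqrt(3)/15379 ≈ -11.986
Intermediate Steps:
c = -5 (c = -5 + 0 = -5)
Q(H) = 11/7 - 27*H**(3/2)/7 + H**2/7 (Q(H) = 2 + (((H**2 + (-27*sqrt(H))*H) + 7) - 1*10)/7 = 2 + (((H**2 - 27*H**(3/2)) + 7) - 10)/7 = 2 + ((7 + H**2 - 27*H**(3/2)) - 10)/7 = 2 + (-3 + H**2 - 27*H**(3/2))/7 = 2 + (-3/7 - 27*H**(3/2)/7 + H**2/7) = 11/7 - 27*H**(3/2)/7 + H**2/7)
Q(48)/2197 + 2426/(((6*7)*c)) = (11/7 - 5184*sqrt(3)/7 + (1/7)*48**2)/2197 + 2426/(((6*7)*(-5))) = (11/7 - 5184*sqrt(3)/7 + (1/7)*2304)*(1/2197) + 2426/((42*(-5))) = (11/7 - 5184*sqrt(3)/7 + 2304/7)*(1/2197) + 2426/(-210) = (2315/7 - 5184*sqrt(3)/7)*(1/2197) + 2426*(-1/210) = (2315/15379 - 5184*sqrt(3)/15379) - 1213/105 = -375748/32955 - 5184*sqrt(3)/15379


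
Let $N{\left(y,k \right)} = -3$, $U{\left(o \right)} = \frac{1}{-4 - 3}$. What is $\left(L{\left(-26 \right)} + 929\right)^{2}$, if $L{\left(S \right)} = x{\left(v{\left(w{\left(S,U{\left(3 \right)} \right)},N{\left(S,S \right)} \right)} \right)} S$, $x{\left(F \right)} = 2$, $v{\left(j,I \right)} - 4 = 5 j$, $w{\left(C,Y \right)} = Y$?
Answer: $769129$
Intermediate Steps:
$U{\left(o \right)} = - \frac{1}{7}$ ($U{\left(o \right)} = \frac{1}{-7} = - \frac{1}{7}$)
$v{\left(j,I \right)} = 4 + 5 j$
$L{\left(S \right)} = 2 S$
$\left(L{\left(-26 \right)} + 929\right)^{2} = \left(2 \left(-26\right) + 929\right)^{2} = \left(-52 + 929\right)^{2} = 877^{2} = 769129$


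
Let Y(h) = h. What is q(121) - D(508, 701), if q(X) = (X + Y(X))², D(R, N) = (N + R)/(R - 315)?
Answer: 11301643/193 ≈ 58558.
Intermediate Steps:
D(R, N) = (N + R)/(-315 + R)
q(X) = 4*X² (q(X) = (X + X)² = (2*X)² = 4*X²)
q(121) - D(508, 701) = 4*121² - (701 + 508)/(-315 + 508) = 4*14641 - 1209/193 = 58564 - 1209/193 = 11301643/193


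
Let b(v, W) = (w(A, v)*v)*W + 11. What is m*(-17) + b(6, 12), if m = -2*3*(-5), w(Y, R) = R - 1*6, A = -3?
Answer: -499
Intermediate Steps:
w(Y, R) = -6 + R (w(Y, R) = R - 6 = -6 + R)
m = 30 (m = -6*(-5) = 30)
b(v, W) = 11 + W*v*(-6 + v) (b(v, W) = ((-6 + v)*v)*W + 11 = (v*(-6 + v))*W + 11 = W*v*(-6 + v) + 11 = 11 + W*v*(-6 + v))
m*(-17) + b(6, 12) = 30*(-17) + (11 + 12*6*(-6 + 6)) = -510 + (11 + 12*6*0) = -510 + (11 + 0) = -510 + 11 = -499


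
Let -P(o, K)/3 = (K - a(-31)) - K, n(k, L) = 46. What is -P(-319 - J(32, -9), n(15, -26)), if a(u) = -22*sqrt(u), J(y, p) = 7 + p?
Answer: 66*I*sqrt(31) ≈ 367.47*I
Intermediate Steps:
P(o, K) = -66*I*sqrt(31) (P(o, K) = -3*((K - (-22)*sqrt(-31)) - K) = -3*((K - (-22)*I*sqrt(31)) - K) = -3*((K + 22*I*sqrt(31)) - K) = -66*I*sqrt(31))
-P(-319 - J(32, -9), n(15, -26)) = -(-66)*I*sqrt(31) = 66*I*sqrt(31)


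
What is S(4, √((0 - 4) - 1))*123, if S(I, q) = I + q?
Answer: 492 + 123*I*√5 ≈ 492.0 + 275.04*I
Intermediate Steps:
S(4, √((0 - 4) - 1))*123 = (4 + √((0 - 4) - 1))*123 = (4 + √(-4 - 1))*123 = (4 + √(-5))*123 = (4 + I*√5)*123 = 492 + 123*I*√5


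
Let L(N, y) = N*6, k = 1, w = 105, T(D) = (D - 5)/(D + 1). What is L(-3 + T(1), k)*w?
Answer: -3150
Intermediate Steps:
T(D) = (-5 + D)/(1 + D)
L(N, y) = 6*N
L(-3 + T(1), k)*w = (6*(-3 + (-5 + 1)/(1 + 1)))*105 = (6*(-3 - 4/2))*105 = (6*(-3 + (½)*(-4)))*105 = (6*(-3 - 2))*105 = (6*(-5))*105 = -30*105 = -3150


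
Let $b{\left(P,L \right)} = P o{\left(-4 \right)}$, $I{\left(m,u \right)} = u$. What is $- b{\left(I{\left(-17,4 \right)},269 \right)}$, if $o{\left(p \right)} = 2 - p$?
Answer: $-24$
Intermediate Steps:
$b{\left(P,L \right)} = 6 P$ ($b{\left(P,L \right)} = P \left(2 - -4\right) = P \left(2 + 4\right) = P 6 = 6 P$)
$- b{\left(I{\left(-17,4 \right)},269 \right)} = - 6 \cdot 4 = \left(-1\right) 24 = -24$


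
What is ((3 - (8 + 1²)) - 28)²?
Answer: 1156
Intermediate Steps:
((3 - (8 + 1²)) - 28)² = ((3 - (8 + 1)) - 28)² = ((3 - 1*9) - 28)² = ((3 - 9) - 28)² = (-6 - 28)² = (-34)² = 1156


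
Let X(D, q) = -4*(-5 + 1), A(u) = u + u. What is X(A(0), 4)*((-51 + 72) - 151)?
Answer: -2080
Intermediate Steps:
A(u) = 2*u
X(D, q) = 16 (X(D, q) = -4*(-4) = 16)
X(A(0), 4)*((-51 + 72) - 151) = 16*((-51 + 72) - 151) = 16*(21 - 151) = 16*(-130) = -2080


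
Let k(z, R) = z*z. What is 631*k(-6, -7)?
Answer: 22716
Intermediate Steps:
k(z, R) = z²
631*k(-6, -7) = 631*(-6)² = 631*36 = 22716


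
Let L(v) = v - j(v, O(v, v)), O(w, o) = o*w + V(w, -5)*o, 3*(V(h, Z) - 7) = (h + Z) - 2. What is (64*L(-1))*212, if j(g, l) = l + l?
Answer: 230656/3 ≈ 76885.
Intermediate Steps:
V(h, Z) = 19/3 + Z/3 + h/3 (V(h, Z) = 7 + ((h + Z) - 2)/3 = 7 + ((Z + h) - 2)/3 = 7 + (-2 + Z + h)/3 = 7 + (-⅔ + Z/3 + h/3) = 19/3 + Z/3 + h/3)
O(w, o) = o*w + o*(14/3 + w/3) (O(w, o) = o*w + (19/3 + (⅓)*(-5) + w/3)*o = o*w + (19/3 - 5/3 + w/3)*o = o*w + (14/3 + w/3)*o = o*w + o*(14/3 + w/3))
j(g, l) = 2*l
L(v) = v - 4*v*(7 + 2*v)/3 (L(v) = v - 2*2*v*(7 + 2*v)/3 = v - 4*v*(7 + 2*v)/3)
(64*L(-1))*212 = (64*((⅓)*(-1)*(-25 - 8*(-1))))*212 = (64*((⅓)*(-1)*(-25 + 8)))*212 = (64*((⅓)*(-1)*(-17)))*212 = (64*(17/3))*212 = (1088/3)*212 = 230656/3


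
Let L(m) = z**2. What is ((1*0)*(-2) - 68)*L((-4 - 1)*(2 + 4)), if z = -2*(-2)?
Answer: -1088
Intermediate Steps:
z = 4
L(m) = 16 (L(m) = 4**2 = 16)
((1*0)*(-2) - 68)*L((-4 - 1)*(2 + 4)) = ((1*0)*(-2) - 68)*16 = (0*(-2) - 68)*16 = (0 - 68)*16 = -68*16 = -1088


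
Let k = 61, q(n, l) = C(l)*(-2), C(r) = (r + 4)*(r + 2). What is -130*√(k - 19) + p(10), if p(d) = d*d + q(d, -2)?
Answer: 100 - 130*√42 ≈ -742.50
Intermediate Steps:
C(r) = (2 + r)*(4 + r) (C(r) = (4 + r)*(2 + r) = (2 + r)*(4 + r))
q(n, l) = -16 - 12*l - 2*l² (q(n, l) = (8 + l² + 6*l)*(-2) = -16 - 12*l - 2*l²)
p(d) = d² (p(d) = d*d + (-16 - 12*(-2) - 2*(-2)²) = d² + (-16 + 24 - 2*4) = d² + (-16 + 24 - 8) = d² + 0 = d²)
-130*√(k - 19) + p(10) = -130*√(61 - 19) + 10² = -130*√42 + 100 = 100 - 130*√42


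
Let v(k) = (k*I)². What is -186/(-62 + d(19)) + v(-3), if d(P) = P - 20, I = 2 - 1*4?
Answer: 818/21 ≈ 38.952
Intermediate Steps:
I = -2 (I = 2 - 4 = -2)
d(P) = -20 + P
v(k) = 4*k² (v(k) = (k*(-2))² = (-2*k)² = 4*k²)
-186/(-62 + d(19)) + v(-3) = -186/(-62 + (-20 + 19)) + 4*(-3)² = -186/(-62 - 1) + 4*9 = -186/(-63) + 36 = -1/63*(-186) + 36 = 62/21 + 36 = 818/21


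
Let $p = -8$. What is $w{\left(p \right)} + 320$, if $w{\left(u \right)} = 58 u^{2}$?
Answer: $4032$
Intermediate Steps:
$w{\left(p \right)} + 320 = 58 \left(-8\right)^{2} + 320 = 58 \cdot 64 + 320 = 3712 + 320 = 4032$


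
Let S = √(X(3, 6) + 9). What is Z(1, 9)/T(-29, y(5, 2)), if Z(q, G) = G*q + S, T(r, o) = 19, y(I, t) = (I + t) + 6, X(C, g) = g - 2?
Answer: 9/19 + √13/19 ≈ 0.66345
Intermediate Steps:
X(C, g) = -2 + g
y(I, t) = 6 + I + t
S = √13 (S = √((-2 + 6) + 9) = √(4 + 9) = √13 ≈ 3.6056)
Z(q, G) = √13 + G*q (Z(q, G) = G*q + √13 = √13 + G*q)
Z(1, 9)/T(-29, y(5, 2)) = (√13 + 9*1)/19 = (√13 + 9)*(1/19) = (9 + √13)*(1/19) = 9/19 + √13/19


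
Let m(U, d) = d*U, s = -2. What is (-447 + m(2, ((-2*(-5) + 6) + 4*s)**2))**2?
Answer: 101761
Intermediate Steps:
m(U, d) = U*d
(-447 + m(2, ((-2*(-5) + 6) + 4*s)**2))**2 = (-447 + 2*((-2*(-5) + 6) + 4*(-2))**2)**2 = (-447 + 2*((10 + 6) - 8)**2)**2 = (-447 + 2*(16 - 8)**2)**2 = (-447 + 2*8**2)**2 = (-447 + 2*64)**2 = (-447 + 128)**2 = (-319)**2 = 101761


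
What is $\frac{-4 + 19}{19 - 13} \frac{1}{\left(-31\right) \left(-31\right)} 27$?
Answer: $\frac{135}{1922} \approx 0.070239$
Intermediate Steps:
$\frac{-4 + 19}{19 - 13} \frac{1}{\left(-31\right) \left(-31\right)} 27 = \frac{15}{6} \left(\left(- \frac{1}{31}\right) \left(- \frac{1}{31}\right)\right) 27 = 15 \cdot \frac{1}{6} \cdot \frac{1}{961} \cdot 27 = \frac{5}{2} \cdot \frac{1}{961} \cdot 27 = \frac{5}{1922} \cdot 27 = \frac{135}{1922}$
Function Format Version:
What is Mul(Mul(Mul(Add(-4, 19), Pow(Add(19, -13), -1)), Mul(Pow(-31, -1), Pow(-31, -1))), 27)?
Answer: Rational(135, 1922) ≈ 0.070239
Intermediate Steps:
Mul(Mul(Mul(Add(-4, 19), Pow(Add(19, -13), -1)), Mul(Pow(-31, -1), Pow(-31, -1))), 27) = Mul(Mul(Mul(15, Pow(6, -1)), Mul(Rational(-1, 31), Rational(-1, 31))), 27) = Mul(Mul(Mul(15, Rational(1, 6)), Rational(1, 961)), 27) = Mul(Mul(Rational(5, 2), Rational(1, 961)), 27) = Mul(Rational(5, 1922), 27) = Rational(135, 1922)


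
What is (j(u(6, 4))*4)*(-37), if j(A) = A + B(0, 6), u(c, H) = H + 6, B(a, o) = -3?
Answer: -1036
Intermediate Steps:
u(c, H) = 6 + H
j(A) = -3 + A (j(A) = A - 3 = -3 + A)
(j(u(6, 4))*4)*(-37) = ((-3 + (6 + 4))*4)*(-37) = ((-3 + 10)*4)*(-37) = (7*4)*(-37) = 28*(-37) = -1036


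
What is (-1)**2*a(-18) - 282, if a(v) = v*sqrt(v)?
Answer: -282 - 54*I*sqrt(2) ≈ -282.0 - 76.368*I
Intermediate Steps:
a(v) = v**(3/2)
(-1)**2*a(-18) - 282 = (-1)**2*(-18)**(3/2) - 282 = 1*(-54*I*sqrt(2)) - 282 = -54*I*sqrt(2) - 282 = -282 - 54*I*sqrt(2)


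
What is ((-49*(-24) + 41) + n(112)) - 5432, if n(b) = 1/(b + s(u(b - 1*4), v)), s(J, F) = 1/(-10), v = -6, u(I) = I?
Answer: -4716575/1119 ≈ -4215.0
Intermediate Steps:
s(J, F) = -⅒
n(b) = 1/(-⅒ + b) (n(b) = 1/(b - ⅒) = 1/(-⅒ + b))
((-49*(-24) + 41) + n(112)) - 5432 = ((-49*(-24) + 41) + 10/(-1 + 10*112)) - 5432 = ((1176 + 41) + 10/(-1 + 1120)) - 5432 = (1217 + 10/1119) - 5432 = 1361833/1119 - 5432 = -4716575/1119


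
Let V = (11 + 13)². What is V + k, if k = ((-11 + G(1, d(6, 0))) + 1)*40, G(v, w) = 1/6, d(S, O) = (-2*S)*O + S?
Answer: 548/3 ≈ 182.67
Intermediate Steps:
d(S, O) = S - 2*O*S (d(S, O) = -2*O*S + S = S - 2*O*S)
G(v, w) = ⅙
k = -1180/3 (k = ((-11 + ⅙) + 1)*40 = (-65/6 + 1)*40 = -59/6*40 = -1180/3 ≈ -393.33)
V = 576 (V = 24² = 576)
V + k = 576 - 1180/3 = 548/3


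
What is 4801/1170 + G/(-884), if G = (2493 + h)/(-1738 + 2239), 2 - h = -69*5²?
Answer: 13598389/3321630 ≈ 4.0939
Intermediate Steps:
h = 1727 (h = 2 - (-69)*5² = 2 - (-69)*25 = 2 - 1*(-1725) = 2 + 1725 = 1727)
G = 4220/501 (G = (2493 + 1727)/(-1738 + 2239) = 4220/501 ≈ 8.4232)
4801/1170 + G/(-884) = 4801/1170 + (4220/501)/(-884) = 4801*(1/1170) + (4220/501)*(-1/884) = 4801/1170 - 1055/110721 = 13598389/3321630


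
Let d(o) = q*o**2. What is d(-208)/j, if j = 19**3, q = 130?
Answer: 5624320/6859 ≈ 819.99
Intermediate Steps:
d(o) = 130*o**2
j = 6859
d(-208)/j = (130*(-208)**2)/6859 = (130*43264)*(1/6859) = 5624320*(1/6859) = 5624320/6859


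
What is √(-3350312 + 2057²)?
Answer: √880937 ≈ 938.58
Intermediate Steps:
√(-3350312 + 2057²) = √(-3350312 + 4231249) = √880937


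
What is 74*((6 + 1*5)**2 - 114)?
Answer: 518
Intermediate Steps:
74*((6 + 1*5)**2 - 114) = 74*((6 + 5)**2 - 114) = 74*(11**2 - 114) = 74*(121 - 114) = 74*7 = 518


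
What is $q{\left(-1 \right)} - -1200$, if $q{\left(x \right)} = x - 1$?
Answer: $1198$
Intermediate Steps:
$q{\left(x \right)} = -1 + x$
$q{\left(-1 \right)} - -1200 = \left(-1 - 1\right) - -1200 = -2 + 1200 = 1198$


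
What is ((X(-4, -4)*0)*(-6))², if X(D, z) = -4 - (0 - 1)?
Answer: 0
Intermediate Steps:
X(D, z) = -3 (X(D, z) = -4 - 1*(-1) = -4 + 1 = -3)
((X(-4, -4)*0)*(-6))² = (-3*0*(-6))² = (0*(-6))² = 0² = 0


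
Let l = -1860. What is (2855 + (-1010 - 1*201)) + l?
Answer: -216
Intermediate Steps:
(2855 + (-1010 - 1*201)) + l = (2855 + (-1010 - 1*201)) - 1860 = (2855 + (-1010 - 201)) - 1860 = (2855 - 1211) - 1860 = 1644 - 1860 = -216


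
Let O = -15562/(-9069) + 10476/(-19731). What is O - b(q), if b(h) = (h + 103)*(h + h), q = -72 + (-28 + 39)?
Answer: 305700952138/59646813 ≈ 5125.2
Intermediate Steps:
q = -61 (q = -72 + 11 = -61)
b(h) = 2*h*(103 + h) (b(h) = (103 + h)*(2*h) = 2*h*(103 + h))
O = 70682326/59646813 (O = -15562*(-1/9069) + 10476*(-1/19731) = 15562/9069 - 3492/6577 = 70682326/59646813 ≈ 1.1850)
O - b(q) = 70682326/59646813 - 2*(-61)*(103 - 61) = 70682326/59646813 - 2*(-61)*42 = 70682326/59646813 - 1*(-5124) = 70682326/59646813 + 5124 = 305700952138/59646813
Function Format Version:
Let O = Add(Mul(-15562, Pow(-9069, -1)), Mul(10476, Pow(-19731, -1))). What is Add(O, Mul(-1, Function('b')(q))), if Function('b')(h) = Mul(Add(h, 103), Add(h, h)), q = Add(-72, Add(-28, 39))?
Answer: Rational(305700952138, 59646813) ≈ 5125.2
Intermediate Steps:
q = -61 (q = Add(-72, 11) = -61)
Function('b')(h) = Mul(2, h, Add(103, h)) (Function('b')(h) = Mul(Add(103, h), Mul(2, h)) = Mul(2, h, Add(103, h)))
O = Rational(70682326, 59646813) (O = Add(Mul(-15562, Rational(-1, 9069)), Mul(10476, Rational(-1, 19731))) = Add(Rational(15562, 9069), Rational(-3492, 6577)) = Rational(70682326, 59646813) ≈ 1.1850)
Add(O, Mul(-1, Function('b')(q))) = Add(Rational(70682326, 59646813), Mul(-1, Mul(2, -61, Add(103, -61)))) = Add(Rational(70682326, 59646813), Mul(-1, Mul(2, -61, 42))) = Add(Rational(70682326, 59646813), Mul(-1, -5124)) = Add(Rational(70682326, 59646813), 5124) = Rational(305700952138, 59646813)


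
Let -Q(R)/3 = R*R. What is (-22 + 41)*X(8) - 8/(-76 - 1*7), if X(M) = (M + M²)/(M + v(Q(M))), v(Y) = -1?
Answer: 113600/581 ≈ 195.52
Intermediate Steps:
Q(R) = -3*R² (Q(R) = -3*R*R = -3*R²)
X(M) = (M + M²)/(-1 + M) (X(M) = (M + M²)/(M - 1) = (M + M²)/(-1 + M))
(-22 + 41)*X(8) - 8/(-76 - 1*7) = (-22 + 41)*(8*(1 + 8)/(-1 + 8)) - 8/(-76 - 1*7) = 19*(8*9/7) - 8/(-76 - 7) = 19*(8*(⅐)*9) - 8/(-83) = 19*(72/7) - 8*(-1/83) = 1368/7 + 8/83 = 113600/581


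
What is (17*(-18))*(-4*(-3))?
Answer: -3672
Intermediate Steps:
(17*(-18))*(-4*(-3)) = -306*12 = -3672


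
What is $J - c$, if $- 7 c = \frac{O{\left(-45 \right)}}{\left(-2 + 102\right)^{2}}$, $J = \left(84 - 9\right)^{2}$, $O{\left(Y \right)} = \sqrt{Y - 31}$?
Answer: $5625 + \frac{i \sqrt{19}}{35000} \approx 5625.0 + 0.00012454 i$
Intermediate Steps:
$O{\left(Y \right)} = \sqrt{-31 + Y}$
$J = 5625$ ($J = 75^{2} = 5625$)
$c = - \frac{i \sqrt{19}}{35000}$ ($c = - \frac{\sqrt{-31 - 45} \frac{1}{\left(-2 + 102\right)^{2}}}{7} = - \frac{\sqrt{-76} \frac{1}{100^{2}}}{7} = - \frac{2 i \sqrt{19} \cdot \frac{1}{10000}}{7} = - \frac{\frac{1}{5000} i \sqrt{19}}{7} = - \frac{i \sqrt{19}}{35000} \approx - 0.00012454 i$)
$J - c = 5625 - - \frac{i \sqrt{19}}{35000} = 5625 + \frac{i \sqrt{19}}{35000}$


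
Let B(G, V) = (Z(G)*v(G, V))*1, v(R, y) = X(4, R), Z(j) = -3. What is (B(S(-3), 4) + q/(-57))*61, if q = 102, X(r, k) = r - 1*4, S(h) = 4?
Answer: -2074/19 ≈ -109.16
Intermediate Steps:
X(r, k) = -4 + r (X(r, k) = r - 4 = -4 + r)
v(R, y) = 0 (v(R, y) = -4 + 4 = 0)
B(G, V) = 0 (B(G, V) = -3*0*1 = 0*1 = 0)
(B(S(-3), 4) + q/(-57))*61 = (0 + 102/(-57))*61 = (0 + 102*(-1/57))*61 = (0 - 34/19)*61 = -34/19*61 = -2074/19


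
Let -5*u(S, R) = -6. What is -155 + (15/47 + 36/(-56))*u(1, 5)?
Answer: -255614/1645 ≈ -155.39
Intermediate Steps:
u(S, R) = 6/5 (u(S, R) = -1/5*(-6) = 6/5)
-155 + (15/47 + 36/(-56))*u(1, 5) = -155 + (15/47 + 36/(-56))*(6/5) = -155 + (15*(1/47) + 36*(-1/56))*(6/5) = -155 + (15/47 - 9/14)*(6/5) = -155 - 213/658*6/5 = -155 - 639/1645 = -255614/1645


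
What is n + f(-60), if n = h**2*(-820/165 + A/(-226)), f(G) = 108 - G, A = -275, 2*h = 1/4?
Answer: 80160427/477312 ≈ 167.94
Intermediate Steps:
h = 1/8 (h = (1/2)/4 = (1/2)*(1/4) = 1/8 ≈ 0.12500)
n = -27989/477312 (n = (1/8)**2*(-820/165 - 275/(-226)) = (-820*1/165 - 275*(-1/226))/64 = (-164/33 + 275/226)/64 = (1/64)*(-27989/7458) = -27989/477312 ≈ -0.058639)
n + f(-60) = -27989/477312 + (108 - 1*(-60)) = -27989/477312 + (108 + 60) = -27989/477312 + 168 = 80160427/477312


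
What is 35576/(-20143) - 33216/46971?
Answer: -780036728/315378951 ≈ -2.4733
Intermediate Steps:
35576/(-20143) - 33216/46971 = 35576*(-1/20143) - 33216*1/46971 = -35576/20143 - 11072/15657 = -780036728/315378951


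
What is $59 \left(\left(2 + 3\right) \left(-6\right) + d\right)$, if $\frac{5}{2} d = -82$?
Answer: $- \frac{18526}{5} \approx -3705.2$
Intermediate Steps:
$d = - \frac{164}{5}$ ($d = \frac{2}{5} \left(-82\right) = - \frac{164}{5} \approx -32.8$)
$59 \left(\left(2 + 3\right) \left(-6\right) + d\right) = 59 \left(\left(2 + 3\right) \left(-6\right) - \frac{164}{5}\right) = 59 \left(5 \left(-6\right) - \frac{164}{5}\right) = 59 \left(-30 - \frac{164}{5}\right) = 59 \left(- \frac{314}{5}\right) = - \frac{18526}{5}$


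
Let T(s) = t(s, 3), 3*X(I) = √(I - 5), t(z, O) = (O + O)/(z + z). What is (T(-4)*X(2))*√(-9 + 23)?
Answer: -I*√42/4 ≈ -1.6202*I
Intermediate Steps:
t(z, O) = O/z (t(z, O) = (2*O)/((2*z)) = (2*O)*(1/(2*z)) = O/z)
X(I) = √(-5 + I)/3 (X(I) = √(I - 5)/3 = √(-5 + I)/3)
T(s) = 3/s
(T(-4)*X(2))*√(-9 + 23) = ((3/(-4))*(√(-5 + 2)/3))*√(-9 + 23) = ((3*(-¼))*(√(-3)/3))*√14 = (-I*√3/4)*√14 = -I*√42/4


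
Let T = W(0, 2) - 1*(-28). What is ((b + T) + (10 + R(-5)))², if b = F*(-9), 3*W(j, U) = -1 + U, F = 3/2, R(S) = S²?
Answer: 89401/36 ≈ 2483.4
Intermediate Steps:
F = 3/2 (F = 3*(½) = 3/2 ≈ 1.5000)
W(j, U) = -⅓ + U/3 (W(j, U) = (-1 + U)/3 = -⅓ + U/3)
b = -27/2 (b = (3/2)*(-9) = -27/2 ≈ -13.500)
T = 85/3 (T = (-⅓ + (⅓)*2) - 1*(-28) = (-⅓ + ⅔) + 28 = ⅓ + 28 = 85/3 ≈ 28.333)
((b + T) + (10 + R(-5)))² = ((-27/2 + 85/3) + (10 + (-5)²))² = (89/6 + (10 + 25))² = (89/6 + 35)² = (299/6)² = 89401/36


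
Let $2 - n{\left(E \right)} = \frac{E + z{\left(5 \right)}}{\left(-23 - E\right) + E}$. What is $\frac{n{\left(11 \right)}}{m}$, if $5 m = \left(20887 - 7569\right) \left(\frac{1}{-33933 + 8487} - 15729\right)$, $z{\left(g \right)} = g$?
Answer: $- \frac{788826}{12259915671239} \approx -6.4342 \cdot 10^{-8}$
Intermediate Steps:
$n{\left(E \right)} = \frac{51}{23} + \frac{E}{23}$ ($n{\left(E \right)} = 2 - \frac{E + 5}{\left(-23 - E\right) + E} = 2 - \frac{5 + E}{-23} = 2 - \left(5 + E\right) \left(- \frac{1}{23}\right) = 2 - \left(- \frac{5}{23} - \frac{E}{23}\right) = 2 + \left(\frac{5}{23} + \frac{E}{23}\right) = \frac{51}{23} + \frac{E}{23}$)
$m = - \frac{533039811793}{12723}$ ($m = \frac{\left(20887 - 7569\right) \left(\frac{1}{-33933 + 8487} - 15729\right)}{5} = \frac{13318 \left(\frac{1}{-25446} - 15729\right)}{5} = \frac{13318 \left(- \frac{1}{25446} - 15729\right)}{5} = \frac{13318 \left(- \frac{400240135}{25446}\right)}{5} = \frac{1}{5} \left(- \frac{2665199058965}{12723}\right) = - \frac{533039811793}{12723} \approx -4.1896 \cdot 10^{7}$)
$\frac{n{\left(11 \right)}}{m} = \frac{\frac{51}{23} + \frac{1}{23} \cdot 11}{- \frac{533039811793}{12723}} = \left(\frac{51}{23} + \frac{11}{23}\right) \left(- \frac{12723}{533039811793}\right) = \frac{62}{23} \left(- \frac{12723}{533039811793}\right) = - \frac{788826}{12259915671239}$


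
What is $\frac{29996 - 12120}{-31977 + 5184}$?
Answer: $- \frac{17876}{26793} \approx -0.66719$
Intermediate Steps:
$\frac{29996 - 12120}{-31977 + 5184} = \frac{17876}{-26793} = 17876 \left(- \frac{1}{26793}\right) = - \frac{17876}{26793}$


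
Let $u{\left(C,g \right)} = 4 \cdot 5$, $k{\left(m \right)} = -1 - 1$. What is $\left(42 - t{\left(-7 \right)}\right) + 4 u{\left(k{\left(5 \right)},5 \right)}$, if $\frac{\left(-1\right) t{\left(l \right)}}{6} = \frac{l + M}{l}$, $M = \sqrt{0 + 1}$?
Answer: $\frac{890}{7} \approx 127.14$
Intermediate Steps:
$k{\left(m \right)} = -2$
$u{\left(C,g \right)} = 20$
$M = 1$ ($M = \sqrt{1} = 1$)
$t{\left(l \right)} = - \frac{6 \left(1 + l\right)}{l}$ ($t{\left(l \right)} = - 6 \frac{l + 1}{l} = - 6 \frac{1 + l}{l} = - \frac{6 \left(1 + l\right)}{l}$)
$\left(42 - t{\left(-7 \right)}\right) + 4 u{\left(k{\left(5 \right)},5 \right)} = \left(42 - \left(-6 - \frac{6}{-7}\right)\right) + 4 \cdot 20 = \left(42 - \left(-6 - - \frac{6}{7}\right)\right) + 80 = \left(42 - \left(-6 + \frac{6}{7}\right)\right) + 80 = \left(42 - - \frac{36}{7}\right) + 80 = \left(42 + \frac{36}{7}\right) + 80 = \frac{330}{7} + 80 = \frac{890}{7}$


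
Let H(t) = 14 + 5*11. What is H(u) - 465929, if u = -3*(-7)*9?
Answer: -465860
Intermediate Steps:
u = 189 (u = 21*9 = 189)
H(t) = 69 (H(t) = 14 + 55 = 69)
H(u) - 465929 = 69 - 465929 = -465860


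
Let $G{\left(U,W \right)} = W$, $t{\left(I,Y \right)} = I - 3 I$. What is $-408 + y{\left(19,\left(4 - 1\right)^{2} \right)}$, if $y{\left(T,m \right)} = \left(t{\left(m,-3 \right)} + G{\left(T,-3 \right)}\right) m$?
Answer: $-597$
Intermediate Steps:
$t{\left(I,Y \right)} = - 2 I$
$y{\left(T,m \right)} = m \left(-3 - 2 m\right)$ ($y{\left(T,m \right)} = \left(- 2 m - 3\right) m = \left(-3 - 2 m\right) m = m \left(-3 - 2 m\right)$)
$-408 + y{\left(19,\left(4 - 1\right)^{2} \right)} = -408 - \left(4 - 1\right)^{2} \left(3 + 2 \left(4 - 1\right)^{2}\right) = -408 - 3^{2} \left(3 + 2 \cdot 3^{2}\right) = -408 - 9 \left(3 + 2 \cdot 9\right) = -408 - 9 \left(3 + 18\right) = -408 - 9 \cdot 21 = -408 - 189 = -597$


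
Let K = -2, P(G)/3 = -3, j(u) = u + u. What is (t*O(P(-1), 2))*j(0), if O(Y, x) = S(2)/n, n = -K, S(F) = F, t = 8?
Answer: 0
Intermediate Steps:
j(u) = 2*u
P(G) = -9 (P(G) = 3*(-3) = -9)
n = 2 (n = -1*(-2) = 2)
O(Y, x) = 1 (O(Y, x) = 2/2 = 2*(1/2) = 1)
(t*O(P(-1), 2))*j(0) = (8*1)*(2*0) = 8*0 = 0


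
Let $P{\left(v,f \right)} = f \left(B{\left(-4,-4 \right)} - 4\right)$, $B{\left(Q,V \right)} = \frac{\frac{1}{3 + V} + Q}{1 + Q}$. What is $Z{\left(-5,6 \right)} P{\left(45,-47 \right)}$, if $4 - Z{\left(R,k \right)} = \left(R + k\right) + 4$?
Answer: $- \frac{329}{3} \approx -109.67$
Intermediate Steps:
$B{\left(Q,V \right)} = \frac{Q + \frac{1}{3 + V}}{1 + Q}$
$P{\left(v,f \right)} = - \frac{7 f}{3}$ ($P{\left(v,f \right)} = f \left(\frac{1 + 3 \left(-4\right) - -16}{3 - 4 + 3 \left(-4\right) - -16} - 4\right) = f \left(\frac{1 - 12 + 16}{3 - 4 - 12 + 16} - 4\right) = f \left(\frac{1}{3} \cdot 5 - 4\right) = f \left(\frac{5}{3} - 4\right) = f \left(- \frac{7}{3}\right) = - \frac{7 f}{3}$)
$Z{\left(R,k \right)} = - R - k$ ($Z{\left(R,k \right)} = 4 - \left(\left(R + k\right) + 4\right) = 4 - \left(4 + R + k\right) = - R - k$)
$Z{\left(-5,6 \right)} P{\left(45,-47 \right)} = \left(\left(-1\right) \left(-5\right) - 6\right) \left(\left(- \frac{7}{3}\right) \left(-47\right)\right) = \left(5 - 6\right) \frac{329}{3} = \left(-1\right) \frac{329}{3} = - \frac{329}{3}$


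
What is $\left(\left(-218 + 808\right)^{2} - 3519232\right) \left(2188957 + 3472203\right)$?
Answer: $-17952285633120$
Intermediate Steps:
$\left(\left(-218 + 808\right)^{2} - 3519232\right) \left(2188957 + 3472203\right) = \left(590^{2} - 3519232\right) 5661160 = \left(348100 - 3519232\right) 5661160 = \left(-3171132\right) 5661160 = -17952285633120$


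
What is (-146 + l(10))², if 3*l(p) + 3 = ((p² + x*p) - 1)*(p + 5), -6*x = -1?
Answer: 1142761/9 ≈ 1.2697e+5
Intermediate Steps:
x = ⅙ (x = -⅙*(-1) = ⅙ ≈ 0.16667)
l(p) = -1 + (5 + p)*(-1 + p² + p/6)/3 (l(p) = -1 + (((p² + p/6) - 1)*(p + 5))/3 = -1 + ((-1 + p² + p/6)*(5 + p))/3 = -1 + ((5 + p)*(-1 + p² + p/6))/3 = -1 + (5 + p)*(-1 + p² + p/6)/3)
(-146 + l(10))² = (-146 + (-8/3 - 1/18*10 + (⅓)*10³ + (31/18)*10²))² = (-146 + (-8/3 - 5/9 + (⅓)*1000 + (31/18)*100))² = (-146 + (-8/3 - 5/9 + 1000/3 + 1550/9))² = (-146 + 1507/3)² = (1069/3)² = 1142761/9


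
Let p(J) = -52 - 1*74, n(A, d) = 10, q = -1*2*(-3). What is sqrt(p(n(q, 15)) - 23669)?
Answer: I*sqrt(23795) ≈ 154.26*I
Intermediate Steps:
q = 6 (q = -2*(-3) = 6)
p(J) = -126 (p(J) = -52 - 74 = -126)
sqrt(p(n(q, 15)) - 23669) = sqrt(-126 - 23669) = sqrt(-23795) = I*sqrt(23795)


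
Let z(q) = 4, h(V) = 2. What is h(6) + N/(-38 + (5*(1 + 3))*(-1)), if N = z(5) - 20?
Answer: 66/29 ≈ 2.2759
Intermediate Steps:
N = -16 (N = 4 - 20 = -16)
h(6) + N/(-38 + (5*(1 + 3))*(-1)) = 2 - 16/(-38 + (5*(1 + 3))*(-1)) = 2 - 16/(-38 + (5*4)*(-1)) = 2 - 16/(-38 + 20*(-1)) = 2 - 16/(-38 - 20) = 2 - 16/(-58) = 2 - 1/58*(-16) = 2 + 8/29 = 66/29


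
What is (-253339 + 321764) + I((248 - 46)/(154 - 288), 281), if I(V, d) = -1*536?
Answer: 67889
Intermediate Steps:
I(V, d) = -536
(-253339 + 321764) + I((248 - 46)/(154 - 288), 281) = (-253339 + 321764) - 536 = 68425 - 536 = 67889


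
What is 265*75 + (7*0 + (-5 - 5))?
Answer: 19865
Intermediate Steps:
265*75 + (7*0 + (-5 - 5)) = 19875 + (0 - 10) = 19875 - 10 = 19865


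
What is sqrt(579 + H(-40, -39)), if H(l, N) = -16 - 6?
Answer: sqrt(557) ≈ 23.601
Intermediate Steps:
H(l, N) = -22
sqrt(579 + H(-40, -39)) = sqrt(579 - 22) = sqrt(557)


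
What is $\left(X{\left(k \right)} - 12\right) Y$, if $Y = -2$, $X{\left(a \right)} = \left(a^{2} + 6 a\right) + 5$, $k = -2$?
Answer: $30$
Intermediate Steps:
$X{\left(a \right)} = 5 + a^{2} + 6 a$
$\left(X{\left(k \right)} - 12\right) Y = \left(\left(5 + \left(-2\right)^{2} + 6 \left(-2\right)\right) - 12\right) \left(-2\right) = \left(\left(5 + 4 - 12\right) - 12\right) \left(-2\right) = \left(-3 - 12\right) \left(-2\right) = \left(-15\right) \left(-2\right) = 30$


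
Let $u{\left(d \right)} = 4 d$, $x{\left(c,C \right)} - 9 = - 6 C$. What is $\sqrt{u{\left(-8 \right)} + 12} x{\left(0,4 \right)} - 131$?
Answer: $-131 - 30 i \sqrt{5} \approx -131.0 - 67.082 i$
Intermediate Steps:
$x{\left(c,C \right)} = 9 - 6 C$
$\sqrt{u{\left(-8 \right)} + 12} x{\left(0,4 \right)} - 131 = \sqrt{4 \left(-8\right) + 12} \left(9 - 24\right) - 131 = \sqrt{-32 + 12} \left(9 - 24\right) - 131 = \sqrt{-20} \left(-15\right) - 131 = 2 i \sqrt{5} \left(-15\right) - 131 = - 30 i \sqrt{5} - 131 = -131 - 30 i \sqrt{5}$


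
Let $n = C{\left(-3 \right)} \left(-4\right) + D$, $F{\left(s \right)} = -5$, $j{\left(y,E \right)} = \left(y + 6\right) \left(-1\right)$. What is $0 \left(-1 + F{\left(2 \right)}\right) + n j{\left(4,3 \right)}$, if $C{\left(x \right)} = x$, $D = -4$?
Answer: $-80$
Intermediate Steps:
$j{\left(y,E \right)} = -6 - y$ ($j{\left(y,E \right)} = \left(6 + y\right) \left(-1\right) = -6 - y$)
$n = 8$ ($n = \left(-3\right) \left(-4\right) - 4 = 12 - 4 = 8$)
$0 \left(-1 + F{\left(2 \right)}\right) + n j{\left(4,3 \right)} = 0 \left(-1 - 5\right) + 8 \left(-6 - 4\right) = 0 \left(-6\right) + 8 \left(-6 - 4\right) = 0 + 8 \left(-10\right) = 0 - 80 = -80$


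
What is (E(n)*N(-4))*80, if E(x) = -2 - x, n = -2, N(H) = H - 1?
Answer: 0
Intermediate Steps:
N(H) = -1 + H
(E(n)*N(-4))*80 = ((-2 - 1*(-2))*(-1 - 4))*80 = ((-2 + 2)*(-5))*80 = (0*(-5))*80 = 0*80 = 0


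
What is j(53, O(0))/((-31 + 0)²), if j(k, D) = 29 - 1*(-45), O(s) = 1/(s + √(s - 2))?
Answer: 74/961 ≈ 0.077003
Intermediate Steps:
O(s) = 1/(s + √(-2 + s))
j(k, D) = 74 (j(k, D) = 29 + 45 = 74)
j(53, O(0))/((-31 + 0)²) = 74/((-31 + 0)²) = 74/((-31)²) = 74/961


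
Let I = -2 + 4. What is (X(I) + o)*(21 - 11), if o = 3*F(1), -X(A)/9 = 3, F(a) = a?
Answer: -240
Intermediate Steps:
I = 2
X(A) = -27 (X(A) = -9*3 = -27)
o = 3 (o = 3*1 = 3)
(X(I) + o)*(21 - 11) = (-27 + 3)*(21 - 11) = -24*10 = -240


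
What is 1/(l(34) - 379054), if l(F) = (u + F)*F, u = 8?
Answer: -1/377626 ≈ -2.6481e-6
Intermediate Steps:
l(F) = F*(8 + F) (l(F) = (8 + F)*F = F*(8 + F))
1/(l(34) - 379054) = 1/(34*(8 + 34) - 379054) = 1/(34*42 - 379054) = 1/(1428 - 379054) = 1/(-377626) = -1/377626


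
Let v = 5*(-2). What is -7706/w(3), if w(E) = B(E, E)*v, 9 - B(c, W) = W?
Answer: 3853/30 ≈ 128.43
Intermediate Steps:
B(c, W) = 9 - W
v = -10
w(E) = -90 + 10*E (w(E) = (9 - E)*(-10) = -90 + 10*E)
-7706/w(3) = -7706/(-90 + 10*3) = -7706/(-90 + 30) = -7706/(-60) = -7706*(-1/60) = 3853/30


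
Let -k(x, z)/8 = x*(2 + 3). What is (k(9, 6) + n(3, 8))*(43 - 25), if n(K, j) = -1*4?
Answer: -6552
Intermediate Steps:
n(K, j) = -4
k(x, z) = -40*x (k(x, z) = -8*x*(2 + 3) = -8*x*5 = -40*x)
(k(9, 6) + n(3, 8))*(43 - 25) = (-40*9 - 4)*(43 - 25) = (-360 - 4)*18 = -364*18 = -6552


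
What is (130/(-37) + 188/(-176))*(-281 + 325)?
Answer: -7459/37 ≈ -201.59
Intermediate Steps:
(130/(-37) + 188/(-176))*(-281 + 325) = (130*(-1/37) + 188*(-1/176))*44 = (-130/37 - 47/44)*44 = -7459/1628*44 = -7459/37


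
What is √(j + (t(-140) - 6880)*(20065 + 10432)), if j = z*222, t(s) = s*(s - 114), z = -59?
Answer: 3*√97182318 ≈ 29574.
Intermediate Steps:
t(s) = s*(-114 + s)
j = -13098 (j = -59*222 = -13098)
√(j + (t(-140) - 6880)*(20065 + 10432)) = √(-13098 + (-140*(-114 - 140) - 6880)*(20065 + 10432)) = √(-13098 + (-140*(-254) - 6880)*30497) = √(-13098 + (35560 - 6880)*30497) = √(-13098 + 28680*30497) = √(-13098 + 874653960) = √874640862 = 3*√97182318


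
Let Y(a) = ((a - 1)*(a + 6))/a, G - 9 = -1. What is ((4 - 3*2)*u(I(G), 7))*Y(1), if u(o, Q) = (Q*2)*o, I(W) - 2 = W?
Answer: 0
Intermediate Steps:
G = 8 (G = 9 - 1 = 8)
I(W) = 2 + W
Y(a) = (-1 + a)*(6 + a)/a (Y(a) = ((-1 + a)*(6 + a))/a = (-1 + a)*(6 + a)/a)
u(o, Q) = 2*Q*o (u(o, Q) = (2*Q)*o = 2*Q*o)
((4 - 3*2)*u(I(G), 7))*Y(1) = ((4 - 3*2)*(2*7*(2 + 8)))*(5 + 1 - 6/1) = ((4 - 6)*(2*7*10))*(5 + 1 - 6*1) = (-2*140)*(5 + 1 - 6) = -280*0 = 0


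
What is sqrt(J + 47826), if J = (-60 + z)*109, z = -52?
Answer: sqrt(35618) ≈ 188.73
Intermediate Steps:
J = -12208 (J = (-60 - 52)*109 = -112*109 = -12208)
sqrt(J + 47826) = sqrt(-12208 + 47826) = sqrt(35618)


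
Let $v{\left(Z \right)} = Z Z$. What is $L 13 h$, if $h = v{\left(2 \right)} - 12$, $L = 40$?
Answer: $-4160$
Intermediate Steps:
$v{\left(Z \right)} = Z^{2}$
$h = -8$ ($h = 2^{2} - 12 = 4 - 12 = -8$)
$L 13 h = 40 \cdot 13 \left(-8\right) = 520 \left(-8\right) = -4160$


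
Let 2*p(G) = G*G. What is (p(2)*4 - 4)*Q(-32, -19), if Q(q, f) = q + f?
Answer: -204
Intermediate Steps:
p(G) = G**2/2 (p(G) = (G*G)/2 = G**2/2)
Q(q, f) = f + q
(p(2)*4 - 4)*Q(-32, -19) = (((1/2)*2**2)*4 - 4)*(-19 - 32) = (((1/2)*4)*4 - 4)*(-51) = (2*4 - 4)*(-51) = (8 - 4)*(-51) = 4*(-51) = -204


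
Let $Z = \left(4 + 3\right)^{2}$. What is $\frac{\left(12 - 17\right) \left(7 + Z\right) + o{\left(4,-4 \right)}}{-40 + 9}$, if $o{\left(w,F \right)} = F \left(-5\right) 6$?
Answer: $\frac{160}{31} \approx 5.1613$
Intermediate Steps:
$Z = 49$ ($Z = 7^{2} = 49$)
$o{\left(w,F \right)} = - 30 F$ ($o{\left(w,F \right)} = - 5 F 6 = - 30 F$)
$\frac{\left(12 - 17\right) \left(7 + Z\right) + o{\left(4,-4 \right)}}{-40 + 9} = \frac{\left(12 - 17\right) \left(7 + 49\right) - -120}{-40 + 9} = \frac{\left(-5\right) 56 + 120}{-31} = - \frac{-280 + 120}{31} = \left(- \frac{1}{31}\right) \left(-160\right) = \frac{160}{31}$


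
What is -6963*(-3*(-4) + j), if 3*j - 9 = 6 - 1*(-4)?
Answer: -127655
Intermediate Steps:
j = 19/3 (j = 3 + (6 - 1*(-4))/3 = 3 + (6 + 4)/3 = 3 + (⅓)*10 = 3 + 10/3 = 19/3 ≈ 6.3333)
-6963*(-3*(-4) + j) = -6963*(-3*(-4) + 19/3) = -6963*(12 + 19/3) = -6963*55/3 = -127655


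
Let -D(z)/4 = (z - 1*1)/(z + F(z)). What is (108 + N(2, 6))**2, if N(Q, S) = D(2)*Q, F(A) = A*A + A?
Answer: 11449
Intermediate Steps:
F(A) = A + A**2 (F(A) = A**2 + A = A + A**2)
D(z) = -4*(-1 + z)/(z + z*(1 + z)) (D(z) = -4*(z - 1*1)/(z + z*(1 + z)) = -4*(z - 1)/(z + z*(1 + z)) = -4*(-1 + z)/(z + z*(1 + z)))
N(Q, S) = -Q/2 (N(Q, S) = (4*(1 - 1*2)/(2*(2 + 2)))*Q = (4*(1/2)*(1 - 2)/4)*Q = (4*(1/2)*(1/4)*(-1))*Q = -Q/2)
(108 + N(2, 6))**2 = (108 - 1/2*2)**2 = (108 - 1)**2 = 107**2 = 11449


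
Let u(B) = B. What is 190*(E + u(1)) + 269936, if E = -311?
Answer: 211036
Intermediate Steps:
190*(E + u(1)) + 269936 = 190*(-311 + 1) + 269936 = 190*(-310) + 269936 = -58900 + 269936 = 211036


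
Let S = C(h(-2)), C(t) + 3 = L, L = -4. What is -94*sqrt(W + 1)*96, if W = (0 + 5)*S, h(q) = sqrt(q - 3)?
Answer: -9024*I*sqrt(34) ≈ -52619.0*I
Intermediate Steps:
h(q) = sqrt(-3 + q)
C(t) = -7 (C(t) = -3 - 4 = -7)
S = -7
W = -35 (W = (0 + 5)*(-7) = 5*(-7) = -35)
-94*sqrt(W + 1)*96 = -94*sqrt(-35 + 1)*96 = -94*I*sqrt(34)*96 = -9024*I*sqrt(34)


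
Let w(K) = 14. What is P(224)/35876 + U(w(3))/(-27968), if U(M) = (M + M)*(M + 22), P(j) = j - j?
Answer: -63/1748 ≈ -0.036041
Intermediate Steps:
P(j) = 0
U(M) = 2*M*(22 + M) (U(M) = (2*M)*(22 + M) = 2*M*(22 + M))
P(224)/35876 + U(w(3))/(-27968) = 0/35876 + (2*14*(22 + 14))/(-27968) = 0*(1/35876) + (2*14*36)*(-1/27968) = 0 + 1008*(-1/27968) = 0 - 63/1748 = -63/1748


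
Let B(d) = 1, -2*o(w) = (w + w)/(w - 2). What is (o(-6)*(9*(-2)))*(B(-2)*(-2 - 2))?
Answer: -54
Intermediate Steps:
o(w) = -w/(-2 + w) (o(w) = -(w + w)/(2*(w - 2)) = -2*w/(2*(-2 + w)) = -w/(-2 + w))
(o(-6)*(9*(-2)))*(B(-2)*(-2 - 2)) = ((-1*(-6)/(-2 - 6))*(9*(-2)))*(1*(-2 - 2)) = (-1*(-6)/(-8)*(-18))*(1*(-4)) = (-1*(-6)*(-1/8)*(-18))*(-4) = -3/4*(-18)*(-4) = (27/2)*(-4) = -54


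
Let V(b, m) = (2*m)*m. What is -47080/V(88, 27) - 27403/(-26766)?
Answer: -67788317/2168046 ≈ -31.267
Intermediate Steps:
V(b, m) = 2*m**2
-47080/V(88, 27) - 27403/(-26766) = -47080/(2*27**2) - 27403/(-26766) = -47080/(2*729) - 27403*(-1/26766) = -47080/1458 + 27403/26766 = -47080*1/1458 + 27403/26766 = -23540/729 + 27403/26766 = -67788317/2168046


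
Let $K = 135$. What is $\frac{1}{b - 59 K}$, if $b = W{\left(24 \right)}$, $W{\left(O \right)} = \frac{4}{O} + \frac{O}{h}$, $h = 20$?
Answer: $- \frac{30}{238909} \approx -0.00012557$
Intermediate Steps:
$W{\left(O \right)} = \frac{4}{O} + \frac{O}{20}$
$b = \frac{41}{30}$ ($b = \frac{4}{24} + \frac{1}{20} \cdot 24 = 4 \cdot \frac{1}{24} + \frac{6}{5} = \frac{1}{6} + \frac{6}{5} = \frac{41}{30} \approx 1.3667$)
$\frac{1}{b - 59 K} = \frac{1}{\frac{41}{30} - 7965} = \frac{1}{- \frac{238909}{30}} = - \frac{30}{238909}$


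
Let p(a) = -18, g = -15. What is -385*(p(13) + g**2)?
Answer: -79695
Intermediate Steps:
-385*(p(13) + g**2) = -385*(-18 + (-15)**2) = -385*(-18 + 225) = -385*207 = -79695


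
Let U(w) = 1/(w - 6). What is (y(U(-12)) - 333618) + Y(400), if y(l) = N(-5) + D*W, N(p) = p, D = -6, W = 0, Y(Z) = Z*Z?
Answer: -173623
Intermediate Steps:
Y(Z) = Z**2
U(w) = 1/(-6 + w)
y(l) = -5 (y(l) = -5 - 6*0 = -5 + 0 = -5)
(y(U(-12)) - 333618) + Y(400) = (-5 - 333618) + 400**2 = -333623 + 160000 = -173623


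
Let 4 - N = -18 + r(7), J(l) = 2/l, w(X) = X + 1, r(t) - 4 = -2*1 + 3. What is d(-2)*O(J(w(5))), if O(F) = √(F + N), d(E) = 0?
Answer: 0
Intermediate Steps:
r(t) = 5 (r(t) = 4 + (-2*1 + 3) = 4 + (-2 + 3) = 4 + 1 = 5)
w(X) = 1 + X
N = 17 (N = 4 - (-18 + 5) = 4 - 1*(-13) = 4 + 13 = 17)
O(F) = √(17 + F) (O(F) = √(F + 17) = √(17 + F))
d(-2)*O(J(w(5))) = 0*√(17 + 2/(1 + 5)) = 0*√(17 + 2/6) = 0*√(17 + 2*(⅙)) = 0*√(17 + ⅓) = 0*√(52/3) = 0*(2*√39/3) = 0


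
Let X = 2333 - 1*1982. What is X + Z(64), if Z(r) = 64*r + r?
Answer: 4511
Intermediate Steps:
Z(r) = 65*r
X = 351 (X = 2333 - 1982 = 351)
X + Z(64) = 351 + 65*64 = 351 + 4160 = 4511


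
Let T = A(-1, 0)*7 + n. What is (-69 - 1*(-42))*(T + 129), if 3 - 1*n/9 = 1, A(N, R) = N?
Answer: -3780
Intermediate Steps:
n = 18 (n = 27 - 9*1 = 27 - 9 = 18)
T = 11 (T = -1*7 + 18 = -7 + 18 = 11)
(-69 - 1*(-42))*(T + 129) = (-69 - 1*(-42))*(11 + 129) = (-69 + 42)*140 = -27*140 = -3780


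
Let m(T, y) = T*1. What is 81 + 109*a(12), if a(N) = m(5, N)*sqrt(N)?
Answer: 81 + 1090*sqrt(3) ≈ 1968.9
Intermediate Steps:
m(T, y) = T
a(N) = 5*sqrt(N)
81 + 109*a(12) = 81 + 109*(5*sqrt(12)) = 81 + 109*(5*(2*sqrt(3))) = 81 + 109*(10*sqrt(3)) = 81 + 1090*sqrt(3)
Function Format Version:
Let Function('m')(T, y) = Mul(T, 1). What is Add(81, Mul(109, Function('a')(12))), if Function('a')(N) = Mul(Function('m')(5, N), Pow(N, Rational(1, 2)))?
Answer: Add(81, Mul(1090, Pow(3, Rational(1, 2)))) ≈ 1968.9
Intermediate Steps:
Function('m')(T, y) = T
Function('a')(N) = Mul(5, Pow(N, Rational(1, 2)))
Add(81, Mul(109, Function('a')(12))) = Add(81, Mul(109, Mul(5, Pow(12, Rational(1, 2))))) = Add(81, Mul(109, Mul(5, Mul(2, Pow(3, Rational(1, 2)))))) = Add(81, Mul(109, Mul(10, Pow(3, Rational(1, 2))))) = Add(81, Mul(1090, Pow(3, Rational(1, 2))))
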